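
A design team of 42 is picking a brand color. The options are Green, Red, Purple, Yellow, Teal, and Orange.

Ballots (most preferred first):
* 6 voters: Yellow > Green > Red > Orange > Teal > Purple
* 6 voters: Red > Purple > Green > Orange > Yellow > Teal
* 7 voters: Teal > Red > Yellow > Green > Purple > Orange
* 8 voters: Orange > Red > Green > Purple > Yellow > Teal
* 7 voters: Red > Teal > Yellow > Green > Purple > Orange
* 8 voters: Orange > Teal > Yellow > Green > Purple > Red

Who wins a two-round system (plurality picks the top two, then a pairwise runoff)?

Round 1 first-place votes: Green 0, Red 13, Purple 0, Yellow 6, Teal 7, Orange 16. Orange and Red advance.
Runoff: Orange is ranked above Red on 16 ballots, Red above Orange on 26.

Red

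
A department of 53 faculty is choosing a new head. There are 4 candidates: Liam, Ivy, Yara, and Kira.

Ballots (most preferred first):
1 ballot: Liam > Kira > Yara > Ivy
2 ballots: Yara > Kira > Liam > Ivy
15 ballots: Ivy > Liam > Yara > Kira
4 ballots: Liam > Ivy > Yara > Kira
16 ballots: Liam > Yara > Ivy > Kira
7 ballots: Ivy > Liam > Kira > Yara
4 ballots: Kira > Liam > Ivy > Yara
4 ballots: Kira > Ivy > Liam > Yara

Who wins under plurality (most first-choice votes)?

Ivy

First-place votes: Liam 21, Ivy 22, Yara 2, Kira 8.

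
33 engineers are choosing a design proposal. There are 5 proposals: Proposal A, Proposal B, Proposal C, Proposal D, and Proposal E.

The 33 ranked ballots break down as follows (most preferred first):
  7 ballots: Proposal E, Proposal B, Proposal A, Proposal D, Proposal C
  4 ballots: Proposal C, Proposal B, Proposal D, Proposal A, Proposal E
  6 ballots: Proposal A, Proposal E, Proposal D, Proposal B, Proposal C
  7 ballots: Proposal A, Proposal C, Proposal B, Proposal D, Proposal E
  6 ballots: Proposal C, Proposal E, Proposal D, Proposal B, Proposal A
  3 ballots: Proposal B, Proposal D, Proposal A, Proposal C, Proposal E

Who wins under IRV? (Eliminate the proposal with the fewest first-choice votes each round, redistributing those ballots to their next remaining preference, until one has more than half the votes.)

Proposal A

Round 1: Proposal A 13, Proposal B 3, Proposal C 10, Proposal D 0, Proposal E 7. Proposal D eliminated.
Round 2: Proposal A 13, Proposal B 3, Proposal C 10, Proposal E 7. Proposal B eliminated.
Round 3: Proposal A 16, Proposal C 10, Proposal E 7. Proposal E eliminated.
Round 4: Proposal A 23, Proposal C 10. Proposal A has a majority (≥17).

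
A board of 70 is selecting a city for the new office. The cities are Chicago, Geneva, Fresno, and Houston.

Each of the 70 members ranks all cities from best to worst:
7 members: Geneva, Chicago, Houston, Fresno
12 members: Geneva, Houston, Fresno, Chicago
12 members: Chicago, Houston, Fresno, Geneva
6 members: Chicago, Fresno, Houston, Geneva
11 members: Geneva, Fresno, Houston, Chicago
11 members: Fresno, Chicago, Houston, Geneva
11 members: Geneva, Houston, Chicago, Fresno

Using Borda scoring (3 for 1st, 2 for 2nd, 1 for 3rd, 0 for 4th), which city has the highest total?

Geneva

Chicago: 7×2 + 12×0 + 12×3 + 6×3 + 11×0 + 11×2 + 11×1 = 101
Geneva: 7×3 + 12×3 + 12×0 + 6×0 + 11×3 + 11×0 + 11×3 = 123
Fresno: 7×0 + 12×1 + 12×1 + 6×2 + 11×2 + 11×3 + 11×0 = 91
Houston: 7×1 + 12×2 + 12×2 + 6×1 + 11×1 + 11×1 + 11×2 = 105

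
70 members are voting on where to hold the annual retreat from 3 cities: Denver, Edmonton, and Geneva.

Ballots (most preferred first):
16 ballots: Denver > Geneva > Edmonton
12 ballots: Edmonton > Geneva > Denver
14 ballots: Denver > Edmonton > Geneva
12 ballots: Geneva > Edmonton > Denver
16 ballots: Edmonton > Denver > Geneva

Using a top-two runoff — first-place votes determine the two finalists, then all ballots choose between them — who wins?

Round 1 first-place votes: Denver 30, Edmonton 28, Geneva 12. Denver and Edmonton advance.
Runoff: Denver is ranked above Edmonton on 30 ballots, Edmonton above Denver on 40.

Edmonton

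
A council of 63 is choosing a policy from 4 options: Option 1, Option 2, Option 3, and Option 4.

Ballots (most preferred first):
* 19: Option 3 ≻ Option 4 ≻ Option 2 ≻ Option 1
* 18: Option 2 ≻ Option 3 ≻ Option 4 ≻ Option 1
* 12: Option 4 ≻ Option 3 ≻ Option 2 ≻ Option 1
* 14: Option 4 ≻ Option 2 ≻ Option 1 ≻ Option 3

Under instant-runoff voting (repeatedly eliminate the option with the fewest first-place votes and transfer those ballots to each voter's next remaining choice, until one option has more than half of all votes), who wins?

Option 3

Round 1: Option 1 0, Option 2 18, Option 3 19, Option 4 26. Option 1 eliminated.
Round 2: Option 2 18, Option 3 19, Option 4 26. Option 2 eliminated.
Round 3: Option 3 37, Option 4 26. Option 3 has a majority (≥32).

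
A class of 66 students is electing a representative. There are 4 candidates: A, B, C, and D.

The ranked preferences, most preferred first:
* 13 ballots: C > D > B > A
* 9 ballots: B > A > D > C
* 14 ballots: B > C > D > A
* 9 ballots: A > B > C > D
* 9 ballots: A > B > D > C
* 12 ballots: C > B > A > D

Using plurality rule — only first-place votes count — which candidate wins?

First-place votes: A 18, B 23, C 25, D 0.

C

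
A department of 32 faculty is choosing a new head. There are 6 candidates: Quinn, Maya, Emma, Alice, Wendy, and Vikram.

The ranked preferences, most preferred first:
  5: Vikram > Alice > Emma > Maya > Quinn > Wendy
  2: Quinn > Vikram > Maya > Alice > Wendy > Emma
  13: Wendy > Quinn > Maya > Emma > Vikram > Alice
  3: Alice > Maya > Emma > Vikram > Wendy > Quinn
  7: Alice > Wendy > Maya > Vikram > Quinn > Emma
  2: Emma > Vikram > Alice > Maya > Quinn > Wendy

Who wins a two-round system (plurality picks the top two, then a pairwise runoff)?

Round 1 first-place votes: Quinn 2, Maya 0, Emma 2, Alice 10, Wendy 13, Vikram 5. Wendy and Alice advance.
Runoff: Wendy is ranked above Alice on 13 ballots, Alice above Wendy on 19.

Alice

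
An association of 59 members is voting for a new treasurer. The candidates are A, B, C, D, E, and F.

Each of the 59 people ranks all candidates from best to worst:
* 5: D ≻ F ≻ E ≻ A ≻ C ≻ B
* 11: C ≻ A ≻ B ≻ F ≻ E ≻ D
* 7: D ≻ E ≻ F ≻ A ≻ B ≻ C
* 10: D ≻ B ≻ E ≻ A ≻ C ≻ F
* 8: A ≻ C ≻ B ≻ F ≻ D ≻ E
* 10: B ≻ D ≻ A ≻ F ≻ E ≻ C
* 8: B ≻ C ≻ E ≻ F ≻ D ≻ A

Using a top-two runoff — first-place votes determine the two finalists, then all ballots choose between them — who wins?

B

Round 1 first-place votes: A 8, B 18, C 11, D 22, E 0, F 0. D and B advance.
Runoff: D is ranked above B on 22 ballots, B above D on 37.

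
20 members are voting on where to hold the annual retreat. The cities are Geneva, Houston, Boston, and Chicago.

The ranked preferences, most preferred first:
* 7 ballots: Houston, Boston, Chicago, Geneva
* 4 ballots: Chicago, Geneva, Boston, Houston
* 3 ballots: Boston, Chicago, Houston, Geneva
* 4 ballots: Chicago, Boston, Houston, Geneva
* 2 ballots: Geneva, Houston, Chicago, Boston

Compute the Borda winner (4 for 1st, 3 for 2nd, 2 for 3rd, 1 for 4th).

Geneva: 7×1 + 4×3 + 3×1 + 4×1 + 2×4 = 34
Houston: 7×4 + 4×1 + 3×2 + 4×2 + 2×3 = 52
Boston: 7×3 + 4×2 + 3×4 + 4×3 + 2×1 = 55
Chicago: 7×2 + 4×4 + 3×3 + 4×4 + 2×2 = 59

Chicago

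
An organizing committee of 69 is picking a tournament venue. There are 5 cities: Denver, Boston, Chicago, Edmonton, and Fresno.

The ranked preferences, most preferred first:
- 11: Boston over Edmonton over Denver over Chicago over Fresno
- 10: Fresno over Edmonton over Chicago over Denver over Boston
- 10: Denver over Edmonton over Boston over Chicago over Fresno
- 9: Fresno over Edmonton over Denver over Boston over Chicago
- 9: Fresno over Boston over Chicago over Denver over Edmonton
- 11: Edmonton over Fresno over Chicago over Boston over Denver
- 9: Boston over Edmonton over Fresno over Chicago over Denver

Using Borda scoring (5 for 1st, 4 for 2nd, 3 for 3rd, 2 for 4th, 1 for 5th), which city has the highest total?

Denver: 11×3 + 10×2 + 10×5 + 9×3 + 9×2 + 11×1 + 9×1 = 168
Boston: 11×5 + 10×1 + 10×3 + 9×2 + 9×4 + 11×2 + 9×5 = 216
Chicago: 11×2 + 10×3 + 10×2 + 9×1 + 9×3 + 11×3 + 9×2 = 159
Edmonton: 11×4 + 10×4 + 10×4 + 9×4 + 9×1 + 11×5 + 9×4 = 260
Fresno: 11×1 + 10×5 + 10×1 + 9×5 + 9×5 + 11×4 + 9×3 = 232

Edmonton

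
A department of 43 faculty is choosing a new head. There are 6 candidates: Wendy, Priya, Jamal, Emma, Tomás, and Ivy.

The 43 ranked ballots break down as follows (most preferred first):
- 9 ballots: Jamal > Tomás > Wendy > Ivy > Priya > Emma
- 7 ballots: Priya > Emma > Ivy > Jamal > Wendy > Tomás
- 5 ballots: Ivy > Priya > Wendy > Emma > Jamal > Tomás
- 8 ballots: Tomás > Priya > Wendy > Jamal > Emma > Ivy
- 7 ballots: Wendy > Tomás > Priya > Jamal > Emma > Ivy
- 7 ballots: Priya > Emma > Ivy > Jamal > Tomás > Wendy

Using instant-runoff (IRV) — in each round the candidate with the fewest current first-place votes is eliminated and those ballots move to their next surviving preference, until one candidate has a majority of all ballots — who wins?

Round 1: Wendy 7, Priya 14, Jamal 9, Emma 0, Tomás 8, Ivy 5. Emma eliminated.
Round 2: Wendy 7, Priya 14, Jamal 9, Tomás 8, Ivy 5. Ivy eliminated.
Round 3: Wendy 7, Priya 19, Jamal 9, Tomás 8. Wendy eliminated.
Round 4: Priya 19, Jamal 9, Tomás 15. Jamal eliminated.
Round 5: Priya 19, Tomás 24. Tomás has a majority (≥22).

Tomás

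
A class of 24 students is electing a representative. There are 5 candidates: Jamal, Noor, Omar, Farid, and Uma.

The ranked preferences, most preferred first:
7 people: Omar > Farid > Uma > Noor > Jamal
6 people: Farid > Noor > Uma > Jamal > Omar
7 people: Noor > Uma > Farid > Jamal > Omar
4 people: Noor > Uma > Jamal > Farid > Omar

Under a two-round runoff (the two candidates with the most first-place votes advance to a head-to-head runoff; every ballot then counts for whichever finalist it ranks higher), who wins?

Round 1 first-place votes: Jamal 0, Noor 11, Omar 7, Farid 6, Uma 0. Noor and Omar advance.
Runoff: Noor is ranked above Omar on 17 ballots, Omar above Noor on 7.

Noor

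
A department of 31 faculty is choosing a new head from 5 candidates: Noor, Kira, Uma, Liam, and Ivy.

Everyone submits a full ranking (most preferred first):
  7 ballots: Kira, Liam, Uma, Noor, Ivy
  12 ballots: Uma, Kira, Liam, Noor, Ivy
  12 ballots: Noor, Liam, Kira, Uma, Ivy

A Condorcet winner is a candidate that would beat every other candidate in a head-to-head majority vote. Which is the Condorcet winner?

Kira

Kira vs Noor: 19–12
Kira vs Uma: 19–12
Kira vs Liam: 19–12
Kira vs Ivy: 31–0
Kira beats every other candidate.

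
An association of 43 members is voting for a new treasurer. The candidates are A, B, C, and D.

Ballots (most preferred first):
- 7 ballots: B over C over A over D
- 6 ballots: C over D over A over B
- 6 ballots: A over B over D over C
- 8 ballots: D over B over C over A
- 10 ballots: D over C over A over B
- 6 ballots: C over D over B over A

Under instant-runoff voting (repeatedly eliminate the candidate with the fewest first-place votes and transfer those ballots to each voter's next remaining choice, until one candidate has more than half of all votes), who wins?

D

Round 1: A 6, B 7, C 12, D 18. A eliminated.
Round 2: B 13, C 12, D 18. C eliminated.
Round 3: B 13, D 30. D has a majority (≥22).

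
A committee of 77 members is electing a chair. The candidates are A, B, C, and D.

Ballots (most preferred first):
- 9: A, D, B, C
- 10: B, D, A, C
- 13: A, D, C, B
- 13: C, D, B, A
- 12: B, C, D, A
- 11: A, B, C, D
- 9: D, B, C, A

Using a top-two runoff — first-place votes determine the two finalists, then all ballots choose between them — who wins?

Round 1 first-place votes: A 33, B 22, C 13, D 9. A and B advance.
Runoff: A is ranked above B on 33 ballots, B above A on 44.

B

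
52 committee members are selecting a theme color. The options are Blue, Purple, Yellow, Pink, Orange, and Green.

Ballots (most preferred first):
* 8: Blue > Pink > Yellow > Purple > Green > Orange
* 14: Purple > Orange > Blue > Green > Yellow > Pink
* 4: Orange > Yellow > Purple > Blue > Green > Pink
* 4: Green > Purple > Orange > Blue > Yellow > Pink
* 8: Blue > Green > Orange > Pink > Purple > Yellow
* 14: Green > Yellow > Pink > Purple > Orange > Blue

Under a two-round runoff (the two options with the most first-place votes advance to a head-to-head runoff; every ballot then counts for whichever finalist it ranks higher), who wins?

Round 1 first-place votes: Blue 16, Purple 14, Yellow 0, Pink 0, Orange 4, Green 18. Green and Blue advance.
Runoff: Green is ranked above Blue on 18 ballots, Blue above Green on 34.

Blue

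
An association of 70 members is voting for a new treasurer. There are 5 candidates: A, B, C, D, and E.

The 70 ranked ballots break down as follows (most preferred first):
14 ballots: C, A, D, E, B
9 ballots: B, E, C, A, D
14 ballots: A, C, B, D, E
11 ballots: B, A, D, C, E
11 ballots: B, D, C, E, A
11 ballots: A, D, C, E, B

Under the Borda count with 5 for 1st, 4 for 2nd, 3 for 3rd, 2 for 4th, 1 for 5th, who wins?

A

A: 14×4 + 9×2 + 14×5 + 11×4 + 11×1 + 11×5 = 254
B: 14×1 + 9×5 + 14×3 + 11×5 + 11×5 + 11×1 = 222
C: 14×5 + 9×3 + 14×4 + 11×2 + 11×3 + 11×3 = 241
D: 14×3 + 9×1 + 14×2 + 11×3 + 11×4 + 11×4 = 200
E: 14×2 + 9×4 + 14×1 + 11×1 + 11×2 + 11×2 = 133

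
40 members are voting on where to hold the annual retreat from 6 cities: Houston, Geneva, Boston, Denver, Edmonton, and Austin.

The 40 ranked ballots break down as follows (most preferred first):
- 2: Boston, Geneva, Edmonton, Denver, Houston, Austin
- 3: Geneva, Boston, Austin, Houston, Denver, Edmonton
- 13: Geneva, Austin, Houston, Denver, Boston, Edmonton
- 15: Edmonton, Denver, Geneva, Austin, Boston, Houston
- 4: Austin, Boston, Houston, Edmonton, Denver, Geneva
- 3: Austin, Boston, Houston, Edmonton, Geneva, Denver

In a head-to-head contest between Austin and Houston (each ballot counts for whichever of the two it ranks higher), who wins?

Austin

Austin is ranked above Houston on 38 ballots; Houston above Austin on 2.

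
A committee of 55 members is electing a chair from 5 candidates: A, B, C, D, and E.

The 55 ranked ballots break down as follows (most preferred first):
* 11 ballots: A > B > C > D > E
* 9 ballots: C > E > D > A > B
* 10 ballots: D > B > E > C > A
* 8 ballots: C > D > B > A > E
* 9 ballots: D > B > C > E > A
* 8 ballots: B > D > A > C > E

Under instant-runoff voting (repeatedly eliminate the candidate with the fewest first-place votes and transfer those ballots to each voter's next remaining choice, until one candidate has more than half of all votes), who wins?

Round 1: A 11, B 8, C 17, D 19, E 0. E eliminated.
Round 2: A 11, B 8, C 17, D 19. B eliminated.
Round 3: A 11, C 17, D 27. A eliminated.
Round 4: C 28, D 27. C has a majority (≥28).

C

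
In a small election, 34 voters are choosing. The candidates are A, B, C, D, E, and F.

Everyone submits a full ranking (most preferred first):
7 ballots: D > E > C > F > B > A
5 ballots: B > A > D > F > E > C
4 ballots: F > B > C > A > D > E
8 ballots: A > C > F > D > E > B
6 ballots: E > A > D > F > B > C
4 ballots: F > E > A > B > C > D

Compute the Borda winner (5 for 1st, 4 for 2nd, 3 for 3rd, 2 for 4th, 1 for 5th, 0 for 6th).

A: 7×0 + 5×4 + 4×2 + 8×5 + 6×4 + 4×3 = 104
B: 7×1 + 5×5 + 4×4 + 8×0 + 6×1 + 4×2 = 62
C: 7×3 + 5×0 + 4×3 + 8×4 + 6×0 + 4×1 = 69
D: 7×5 + 5×3 + 4×1 + 8×2 + 6×3 + 4×0 = 88
E: 7×4 + 5×1 + 4×0 + 8×1 + 6×5 + 4×4 = 87
F: 7×2 + 5×2 + 4×5 + 8×3 + 6×2 + 4×5 = 100

A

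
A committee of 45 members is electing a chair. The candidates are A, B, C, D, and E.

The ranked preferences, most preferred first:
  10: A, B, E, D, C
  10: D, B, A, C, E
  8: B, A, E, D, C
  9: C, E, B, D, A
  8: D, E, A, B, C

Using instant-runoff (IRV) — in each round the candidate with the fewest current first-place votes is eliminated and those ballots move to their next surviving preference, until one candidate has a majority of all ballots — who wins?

Round 1: A 10, B 8, C 9, D 18, E 0. E eliminated.
Round 2: A 10, B 8, C 9, D 18. B eliminated.
Round 3: A 18, C 9, D 18. C eliminated.
Round 4: A 18, D 27. D has a majority (≥23).

D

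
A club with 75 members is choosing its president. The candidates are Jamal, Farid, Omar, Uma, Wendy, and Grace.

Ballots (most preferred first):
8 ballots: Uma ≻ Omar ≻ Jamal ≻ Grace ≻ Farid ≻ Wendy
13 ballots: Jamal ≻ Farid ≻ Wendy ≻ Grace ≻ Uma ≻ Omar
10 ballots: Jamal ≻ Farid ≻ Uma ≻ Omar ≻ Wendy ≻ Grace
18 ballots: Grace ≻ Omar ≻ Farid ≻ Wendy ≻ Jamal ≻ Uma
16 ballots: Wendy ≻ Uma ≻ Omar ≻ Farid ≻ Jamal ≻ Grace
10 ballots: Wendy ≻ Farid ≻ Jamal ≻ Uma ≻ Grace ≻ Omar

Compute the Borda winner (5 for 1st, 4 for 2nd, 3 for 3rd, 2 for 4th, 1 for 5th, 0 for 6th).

Farid

Jamal: 8×3 + 13×5 + 10×5 + 18×1 + 16×1 + 10×3 = 203
Farid: 8×1 + 13×4 + 10×4 + 18×3 + 16×2 + 10×4 = 226
Omar: 8×4 + 13×0 + 10×2 + 18×4 + 16×3 + 10×0 = 172
Uma: 8×5 + 13×1 + 10×3 + 18×0 + 16×4 + 10×2 = 167
Wendy: 8×0 + 13×3 + 10×1 + 18×2 + 16×5 + 10×5 = 215
Grace: 8×2 + 13×2 + 10×0 + 18×5 + 16×0 + 10×1 = 142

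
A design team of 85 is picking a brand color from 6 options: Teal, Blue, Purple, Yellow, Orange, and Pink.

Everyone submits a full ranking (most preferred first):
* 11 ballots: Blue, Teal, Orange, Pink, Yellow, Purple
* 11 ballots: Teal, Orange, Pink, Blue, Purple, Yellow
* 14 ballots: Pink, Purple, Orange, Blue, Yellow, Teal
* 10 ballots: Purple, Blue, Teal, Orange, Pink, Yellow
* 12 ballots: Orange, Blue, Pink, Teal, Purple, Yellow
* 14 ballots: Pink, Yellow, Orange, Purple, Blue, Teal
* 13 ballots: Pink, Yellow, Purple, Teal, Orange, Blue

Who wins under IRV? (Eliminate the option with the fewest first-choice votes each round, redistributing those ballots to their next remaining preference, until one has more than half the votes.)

Round 1: Teal 11, Blue 11, Purple 10, Yellow 0, Orange 12, Pink 41. Yellow eliminated.
Round 2: Teal 11, Blue 11, Purple 10, Orange 12, Pink 41. Purple eliminated.
Round 3: Teal 11, Blue 21, Orange 12, Pink 41. Teal eliminated.
Round 4: Blue 21, Orange 23, Pink 41. Blue eliminated.
Round 5: Orange 44, Pink 41. Orange has a majority (≥43).

Orange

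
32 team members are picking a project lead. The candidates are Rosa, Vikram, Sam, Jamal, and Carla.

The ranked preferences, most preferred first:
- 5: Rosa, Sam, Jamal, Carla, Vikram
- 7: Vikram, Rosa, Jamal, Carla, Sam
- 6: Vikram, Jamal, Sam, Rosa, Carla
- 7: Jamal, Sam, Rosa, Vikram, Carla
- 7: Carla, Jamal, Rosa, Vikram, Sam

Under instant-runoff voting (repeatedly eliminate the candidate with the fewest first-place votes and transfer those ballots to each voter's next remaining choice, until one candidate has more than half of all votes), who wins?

Jamal

Round 1: Rosa 5, Vikram 13, Sam 0, Jamal 7, Carla 7. Sam eliminated.
Round 2: Rosa 5, Vikram 13, Jamal 7, Carla 7. Rosa eliminated.
Round 3: Vikram 13, Jamal 12, Carla 7. Carla eliminated.
Round 4: Vikram 13, Jamal 19. Jamal has a majority (≥17).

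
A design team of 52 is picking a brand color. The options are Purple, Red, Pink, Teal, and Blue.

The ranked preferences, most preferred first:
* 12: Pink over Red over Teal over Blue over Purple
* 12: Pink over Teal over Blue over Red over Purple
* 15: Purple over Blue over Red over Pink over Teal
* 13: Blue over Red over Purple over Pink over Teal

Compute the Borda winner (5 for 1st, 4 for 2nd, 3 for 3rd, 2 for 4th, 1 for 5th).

Purple: 12×1 + 12×1 + 15×5 + 13×3 = 138
Red: 12×4 + 12×2 + 15×3 + 13×4 = 169
Pink: 12×5 + 12×5 + 15×2 + 13×2 = 176
Teal: 12×3 + 12×4 + 15×1 + 13×1 = 112
Blue: 12×2 + 12×3 + 15×4 + 13×5 = 185

Blue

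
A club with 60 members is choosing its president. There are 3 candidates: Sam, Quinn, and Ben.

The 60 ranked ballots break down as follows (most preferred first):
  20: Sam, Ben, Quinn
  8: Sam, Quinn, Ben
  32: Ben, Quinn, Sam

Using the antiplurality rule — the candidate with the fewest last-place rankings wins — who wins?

Ben

Last-place votes: Sam 32, Quinn 20, Ben 8.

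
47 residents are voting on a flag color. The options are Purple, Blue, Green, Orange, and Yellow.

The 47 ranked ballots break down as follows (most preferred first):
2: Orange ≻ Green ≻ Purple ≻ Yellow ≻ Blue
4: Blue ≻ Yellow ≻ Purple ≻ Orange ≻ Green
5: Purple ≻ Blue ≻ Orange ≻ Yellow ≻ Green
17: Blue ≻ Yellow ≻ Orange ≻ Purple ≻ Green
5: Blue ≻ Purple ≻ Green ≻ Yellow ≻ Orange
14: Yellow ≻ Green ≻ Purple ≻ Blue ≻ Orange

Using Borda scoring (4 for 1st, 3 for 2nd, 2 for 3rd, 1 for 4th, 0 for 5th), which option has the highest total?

Purple: 2×2 + 4×2 + 5×4 + 17×1 + 5×3 + 14×2 = 92
Blue: 2×0 + 4×4 + 5×3 + 17×4 + 5×4 + 14×1 = 133
Green: 2×3 + 4×0 + 5×0 + 17×0 + 5×2 + 14×3 = 58
Orange: 2×4 + 4×1 + 5×2 + 17×2 + 5×0 + 14×0 = 56
Yellow: 2×1 + 4×3 + 5×1 + 17×3 + 5×1 + 14×4 = 131

Blue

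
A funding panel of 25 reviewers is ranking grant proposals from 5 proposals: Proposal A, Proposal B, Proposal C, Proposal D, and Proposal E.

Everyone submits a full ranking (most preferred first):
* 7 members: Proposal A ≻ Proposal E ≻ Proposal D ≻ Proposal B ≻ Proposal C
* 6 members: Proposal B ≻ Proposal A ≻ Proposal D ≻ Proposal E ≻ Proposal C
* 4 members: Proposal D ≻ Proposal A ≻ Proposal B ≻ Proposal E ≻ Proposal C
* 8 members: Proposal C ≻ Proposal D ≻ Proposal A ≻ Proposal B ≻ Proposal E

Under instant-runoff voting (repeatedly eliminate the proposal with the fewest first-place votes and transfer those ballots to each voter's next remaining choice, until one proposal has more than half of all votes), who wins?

Round 1: Proposal A 7, Proposal B 6, Proposal C 8, Proposal D 4, Proposal E 0. Proposal E eliminated.
Round 2: Proposal A 7, Proposal B 6, Proposal C 8, Proposal D 4. Proposal D eliminated.
Round 3: Proposal A 11, Proposal B 6, Proposal C 8. Proposal B eliminated.
Round 4: Proposal A 17, Proposal C 8. Proposal A has a majority (≥13).

Proposal A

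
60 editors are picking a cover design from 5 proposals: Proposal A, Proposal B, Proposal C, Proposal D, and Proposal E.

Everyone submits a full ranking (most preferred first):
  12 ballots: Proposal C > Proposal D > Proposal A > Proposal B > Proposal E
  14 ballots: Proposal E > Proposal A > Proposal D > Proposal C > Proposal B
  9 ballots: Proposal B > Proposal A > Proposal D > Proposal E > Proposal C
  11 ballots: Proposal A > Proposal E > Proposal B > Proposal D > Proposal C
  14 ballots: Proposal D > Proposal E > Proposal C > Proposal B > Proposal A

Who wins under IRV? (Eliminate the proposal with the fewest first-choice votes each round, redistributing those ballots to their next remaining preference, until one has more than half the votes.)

Proposal A

Round 1: Proposal A 11, Proposal B 9, Proposal C 12, Proposal D 14, Proposal E 14. Proposal B eliminated.
Round 2: Proposal A 20, Proposal C 12, Proposal D 14, Proposal E 14. Proposal C eliminated.
Round 3: Proposal A 20, Proposal D 26, Proposal E 14. Proposal E eliminated.
Round 4: Proposal A 34, Proposal D 26. Proposal A has a majority (≥31).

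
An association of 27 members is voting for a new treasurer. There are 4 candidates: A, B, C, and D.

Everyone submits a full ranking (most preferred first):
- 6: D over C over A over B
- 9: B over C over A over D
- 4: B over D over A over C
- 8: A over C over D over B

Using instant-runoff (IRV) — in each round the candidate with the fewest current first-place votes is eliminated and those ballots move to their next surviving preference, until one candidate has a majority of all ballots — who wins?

Round 1: A 8, B 13, C 0, D 6. C eliminated.
Round 2: A 8, B 13, D 6. D eliminated.
Round 3: A 14, B 13. A has a majority (≥14).

A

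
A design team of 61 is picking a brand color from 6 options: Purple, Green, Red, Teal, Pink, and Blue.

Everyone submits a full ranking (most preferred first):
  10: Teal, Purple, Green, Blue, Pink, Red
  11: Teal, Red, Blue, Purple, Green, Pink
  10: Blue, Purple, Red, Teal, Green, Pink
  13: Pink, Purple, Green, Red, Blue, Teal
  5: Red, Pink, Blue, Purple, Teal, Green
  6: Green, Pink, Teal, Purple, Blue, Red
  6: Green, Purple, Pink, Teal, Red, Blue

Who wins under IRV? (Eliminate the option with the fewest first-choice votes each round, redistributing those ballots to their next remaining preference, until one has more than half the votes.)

Teal

Round 1: Purple 0, Green 12, Red 5, Teal 21, Pink 13, Blue 10. Purple eliminated.
Round 2: Green 12, Red 5, Teal 21, Pink 13, Blue 10. Red eliminated.
Round 3: Green 12, Teal 21, Pink 18, Blue 10. Blue eliminated.
Round 4: Green 12, Teal 31, Pink 18. Teal has a majority (≥31).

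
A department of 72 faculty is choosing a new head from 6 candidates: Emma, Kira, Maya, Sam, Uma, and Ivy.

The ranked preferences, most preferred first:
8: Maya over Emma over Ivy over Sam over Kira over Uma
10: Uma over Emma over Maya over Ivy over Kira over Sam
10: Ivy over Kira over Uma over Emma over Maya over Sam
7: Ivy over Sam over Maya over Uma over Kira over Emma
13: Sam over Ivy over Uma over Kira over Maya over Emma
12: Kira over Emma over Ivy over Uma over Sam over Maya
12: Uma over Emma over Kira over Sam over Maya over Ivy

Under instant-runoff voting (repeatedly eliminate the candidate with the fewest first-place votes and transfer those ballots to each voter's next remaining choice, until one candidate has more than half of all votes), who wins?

Ivy

Round 1: Emma 0, Kira 12, Maya 8, Sam 13, Uma 22, Ivy 17. Emma eliminated.
Round 2: Kira 12, Maya 8, Sam 13, Uma 22, Ivy 17. Maya eliminated.
Round 3: Kira 12, Sam 13, Uma 22, Ivy 25. Kira eliminated.
Round 4: Sam 13, Uma 22, Ivy 37. Ivy has a majority (≥37).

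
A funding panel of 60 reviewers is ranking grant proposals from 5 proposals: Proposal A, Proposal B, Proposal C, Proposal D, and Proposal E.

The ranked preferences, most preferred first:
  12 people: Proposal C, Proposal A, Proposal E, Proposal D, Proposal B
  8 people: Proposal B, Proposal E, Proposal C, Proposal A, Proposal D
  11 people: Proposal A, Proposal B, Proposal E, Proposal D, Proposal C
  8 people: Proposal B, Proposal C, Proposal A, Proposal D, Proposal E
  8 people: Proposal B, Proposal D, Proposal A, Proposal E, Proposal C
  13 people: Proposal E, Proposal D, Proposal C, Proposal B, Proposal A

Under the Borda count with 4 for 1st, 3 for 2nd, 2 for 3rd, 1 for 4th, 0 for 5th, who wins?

Proposal A: 12×3 + 8×1 + 11×4 + 8×2 + 8×2 + 13×0 = 120
Proposal B: 12×0 + 8×4 + 11×3 + 8×4 + 8×4 + 13×1 = 142
Proposal C: 12×4 + 8×2 + 11×0 + 8×3 + 8×0 + 13×2 = 114
Proposal D: 12×1 + 8×0 + 11×1 + 8×1 + 8×3 + 13×3 = 94
Proposal E: 12×2 + 8×3 + 11×2 + 8×0 + 8×1 + 13×4 = 130

Proposal B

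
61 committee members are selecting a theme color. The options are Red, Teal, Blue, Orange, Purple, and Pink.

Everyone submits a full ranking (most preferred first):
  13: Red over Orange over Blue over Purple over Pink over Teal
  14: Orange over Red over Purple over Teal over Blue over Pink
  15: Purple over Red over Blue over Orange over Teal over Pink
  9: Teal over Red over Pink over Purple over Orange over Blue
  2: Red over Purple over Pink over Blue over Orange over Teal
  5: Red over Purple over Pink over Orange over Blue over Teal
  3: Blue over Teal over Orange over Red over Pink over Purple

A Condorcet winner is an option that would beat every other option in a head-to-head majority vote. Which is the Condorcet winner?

Red vs Teal: 49–12
Red vs Blue: 58–3
Red vs Orange: 44–17
Red vs Purple: 46–15
Red vs Pink: 61–0
Red beats every other option.

Red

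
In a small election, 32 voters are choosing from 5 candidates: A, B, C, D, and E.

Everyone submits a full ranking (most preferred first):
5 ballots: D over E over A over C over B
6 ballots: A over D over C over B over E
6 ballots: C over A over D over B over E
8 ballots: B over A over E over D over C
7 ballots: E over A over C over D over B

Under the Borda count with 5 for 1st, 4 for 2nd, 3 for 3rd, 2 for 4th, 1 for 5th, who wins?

A

A: 5×3 + 6×5 + 6×4 + 8×4 + 7×4 = 129
B: 5×1 + 6×2 + 6×2 + 8×5 + 7×1 = 76
C: 5×2 + 6×3 + 6×5 + 8×1 + 7×3 = 87
D: 5×5 + 6×4 + 6×3 + 8×2 + 7×2 = 97
E: 5×4 + 6×1 + 6×1 + 8×3 + 7×5 = 91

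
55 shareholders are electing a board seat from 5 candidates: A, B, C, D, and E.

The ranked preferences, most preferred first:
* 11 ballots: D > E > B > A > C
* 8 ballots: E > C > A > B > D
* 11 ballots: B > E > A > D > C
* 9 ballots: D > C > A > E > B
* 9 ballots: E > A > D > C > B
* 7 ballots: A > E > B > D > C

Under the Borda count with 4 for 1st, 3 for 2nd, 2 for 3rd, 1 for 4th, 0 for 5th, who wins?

A: 11×1 + 8×2 + 11×2 + 9×2 + 9×3 + 7×4 = 122
B: 11×2 + 8×1 + 11×4 + 9×0 + 9×0 + 7×2 = 88
C: 11×0 + 8×3 + 11×0 + 9×3 + 9×1 + 7×0 = 60
D: 11×4 + 8×0 + 11×1 + 9×4 + 9×2 + 7×1 = 116
E: 11×3 + 8×4 + 11×3 + 9×1 + 9×4 + 7×3 = 164

E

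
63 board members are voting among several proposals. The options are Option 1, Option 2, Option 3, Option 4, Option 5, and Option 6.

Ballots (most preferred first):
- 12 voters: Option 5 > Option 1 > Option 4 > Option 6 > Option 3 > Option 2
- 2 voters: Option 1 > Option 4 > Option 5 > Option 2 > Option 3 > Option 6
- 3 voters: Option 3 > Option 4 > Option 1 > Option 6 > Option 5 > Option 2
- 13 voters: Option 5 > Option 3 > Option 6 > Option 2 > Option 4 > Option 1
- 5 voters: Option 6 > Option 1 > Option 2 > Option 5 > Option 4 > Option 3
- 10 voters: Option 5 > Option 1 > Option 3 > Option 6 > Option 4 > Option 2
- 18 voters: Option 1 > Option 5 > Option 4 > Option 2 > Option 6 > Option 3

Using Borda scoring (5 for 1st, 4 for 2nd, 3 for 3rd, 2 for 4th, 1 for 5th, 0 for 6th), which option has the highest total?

Option 5

Option 1: 12×4 + 2×5 + 3×3 + 13×0 + 5×4 + 10×4 + 18×5 = 217
Option 2: 12×0 + 2×2 + 3×0 + 13×2 + 5×3 + 10×0 + 18×2 = 81
Option 3: 12×1 + 2×1 + 3×5 + 13×4 + 5×0 + 10×3 + 18×0 = 111
Option 4: 12×3 + 2×4 + 3×4 + 13×1 + 5×1 + 10×1 + 18×3 = 138
Option 5: 12×5 + 2×3 + 3×1 + 13×5 + 5×2 + 10×5 + 18×4 = 266
Option 6: 12×2 + 2×0 + 3×2 + 13×3 + 5×5 + 10×2 + 18×1 = 132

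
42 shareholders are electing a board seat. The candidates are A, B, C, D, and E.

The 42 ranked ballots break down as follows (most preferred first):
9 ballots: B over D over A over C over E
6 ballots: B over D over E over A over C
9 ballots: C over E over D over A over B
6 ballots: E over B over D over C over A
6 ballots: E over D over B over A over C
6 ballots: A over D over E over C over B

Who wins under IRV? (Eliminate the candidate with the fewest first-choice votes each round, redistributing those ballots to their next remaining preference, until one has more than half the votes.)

E

Round 1: A 6, B 15, C 9, D 0, E 12. D eliminated.
Round 2: A 6, B 15, C 9, E 12. A eliminated.
Round 3: B 15, C 9, E 18. C eliminated.
Round 4: B 15, E 27. E has a majority (≥22).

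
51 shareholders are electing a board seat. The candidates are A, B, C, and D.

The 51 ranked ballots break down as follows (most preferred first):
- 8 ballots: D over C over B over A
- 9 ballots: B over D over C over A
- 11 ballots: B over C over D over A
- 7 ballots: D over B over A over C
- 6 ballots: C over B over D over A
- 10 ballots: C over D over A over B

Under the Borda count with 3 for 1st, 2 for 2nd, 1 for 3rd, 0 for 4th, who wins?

D

A: 8×0 + 9×0 + 11×0 + 7×1 + 6×0 + 10×1 = 17
B: 8×1 + 9×3 + 11×3 + 7×2 + 6×2 + 10×0 = 94
C: 8×2 + 9×1 + 11×2 + 7×0 + 6×3 + 10×3 = 95
D: 8×3 + 9×2 + 11×1 + 7×3 + 6×1 + 10×2 = 100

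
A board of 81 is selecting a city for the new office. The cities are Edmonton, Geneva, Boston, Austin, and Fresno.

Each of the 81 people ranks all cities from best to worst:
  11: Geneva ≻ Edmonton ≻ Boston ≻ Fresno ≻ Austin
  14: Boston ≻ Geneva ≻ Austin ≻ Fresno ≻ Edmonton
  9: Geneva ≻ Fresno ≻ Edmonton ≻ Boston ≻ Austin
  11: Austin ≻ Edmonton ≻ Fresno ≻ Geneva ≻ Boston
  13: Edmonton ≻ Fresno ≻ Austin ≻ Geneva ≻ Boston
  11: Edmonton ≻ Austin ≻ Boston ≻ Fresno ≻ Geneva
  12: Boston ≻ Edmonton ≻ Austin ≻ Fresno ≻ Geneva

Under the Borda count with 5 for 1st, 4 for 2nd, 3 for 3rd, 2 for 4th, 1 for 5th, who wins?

Edmonton

Edmonton: 11×4 + 14×1 + 9×3 + 11×4 + 13×5 + 11×5 + 12×4 = 297
Geneva: 11×5 + 14×4 + 9×5 + 11×2 + 13×2 + 11×1 + 12×1 = 227
Boston: 11×3 + 14×5 + 9×2 + 11×1 + 13×1 + 11×3 + 12×5 = 238
Austin: 11×1 + 14×3 + 9×1 + 11×5 + 13×3 + 11×4 + 12×3 = 236
Fresno: 11×2 + 14×2 + 9×4 + 11×3 + 13×4 + 11×2 + 12×2 = 217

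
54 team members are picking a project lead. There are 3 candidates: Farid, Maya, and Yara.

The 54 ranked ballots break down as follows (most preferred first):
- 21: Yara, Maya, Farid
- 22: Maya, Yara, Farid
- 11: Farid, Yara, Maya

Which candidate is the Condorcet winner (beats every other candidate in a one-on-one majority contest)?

Yara vs Farid: 43–11
Yara vs Maya: 32–22
Yara beats every other candidate.

Yara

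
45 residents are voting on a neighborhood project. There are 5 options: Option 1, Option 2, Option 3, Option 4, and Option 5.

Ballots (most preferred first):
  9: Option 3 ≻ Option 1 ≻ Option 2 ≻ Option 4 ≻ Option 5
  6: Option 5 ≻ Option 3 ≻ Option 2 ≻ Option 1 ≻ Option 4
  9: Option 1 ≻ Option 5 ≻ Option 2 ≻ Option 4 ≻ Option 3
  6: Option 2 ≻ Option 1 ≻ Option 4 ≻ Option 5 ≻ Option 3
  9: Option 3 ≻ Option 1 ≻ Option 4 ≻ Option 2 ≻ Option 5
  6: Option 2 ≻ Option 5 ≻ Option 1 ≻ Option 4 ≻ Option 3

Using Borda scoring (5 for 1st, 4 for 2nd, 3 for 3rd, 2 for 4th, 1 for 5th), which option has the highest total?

Option 1: 9×4 + 6×2 + 9×5 + 6×4 + 9×4 + 6×3 = 171
Option 2: 9×3 + 6×3 + 9×3 + 6×5 + 9×2 + 6×5 = 150
Option 3: 9×5 + 6×4 + 9×1 + 6×1 + 9×5 + 6×1 = 135
Option 4: 9×2 + 6×1 + 9×2 + 6×3 + 9×3 + 6×2 = 99
Option 5: 9×1 + 6×5 + 9×4 + 6×2 + 9×1 + 6×4 = 120

Option 1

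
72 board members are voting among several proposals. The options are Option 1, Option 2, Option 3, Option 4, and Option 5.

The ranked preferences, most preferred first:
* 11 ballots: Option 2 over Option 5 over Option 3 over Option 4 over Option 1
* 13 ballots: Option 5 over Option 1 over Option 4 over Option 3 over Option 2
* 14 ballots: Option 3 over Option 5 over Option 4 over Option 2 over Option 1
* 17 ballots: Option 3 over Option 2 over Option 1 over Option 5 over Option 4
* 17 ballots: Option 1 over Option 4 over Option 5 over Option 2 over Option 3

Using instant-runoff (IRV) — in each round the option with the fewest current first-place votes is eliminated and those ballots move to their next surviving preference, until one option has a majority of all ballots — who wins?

Option 5

Round 1: Option 1 17, Option 2 11, Option 3 31, Option 4 0, Option 5 13. Option 4 eliminated.
Round 2: Option 1 17, Option 2 11, Option 3 31, Option 5 13. Option 2 eliminated.
Round 3: Option 1 17, Option 3 31, Option 5 24. Option 1 eliminated.
Round 4: Option 3 31, Option 5 41. Option 5 has a majority (≥37).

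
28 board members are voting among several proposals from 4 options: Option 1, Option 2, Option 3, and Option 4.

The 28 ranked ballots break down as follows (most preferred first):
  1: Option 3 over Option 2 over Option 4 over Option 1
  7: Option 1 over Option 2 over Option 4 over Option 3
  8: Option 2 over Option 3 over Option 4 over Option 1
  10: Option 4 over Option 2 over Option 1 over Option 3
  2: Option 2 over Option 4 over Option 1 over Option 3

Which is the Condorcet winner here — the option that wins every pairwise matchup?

Option 2 vs Option 1: 21–7
Option 2 vs Option 3: 27–1
Option 2 vs Option 4: 18–10
Option 2 beats every other option.

Option 2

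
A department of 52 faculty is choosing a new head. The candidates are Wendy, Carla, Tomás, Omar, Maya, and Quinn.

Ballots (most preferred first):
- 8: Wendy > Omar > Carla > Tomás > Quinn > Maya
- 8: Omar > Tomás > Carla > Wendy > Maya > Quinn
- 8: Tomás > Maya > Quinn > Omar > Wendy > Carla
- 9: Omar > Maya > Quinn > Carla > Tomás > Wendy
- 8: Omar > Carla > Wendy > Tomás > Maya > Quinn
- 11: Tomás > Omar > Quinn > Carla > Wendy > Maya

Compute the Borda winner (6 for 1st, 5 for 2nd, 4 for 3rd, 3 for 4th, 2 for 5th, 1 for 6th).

Wendy: 8×6 + 8×3 + 8×2 + 9×1 + 8×4 + 11×2 = 151
Carla: 8×4 + 8×4 + 8×1 + 9×3 + 8×5 + 11×3 = 172
Tomás: 8×3 + 8×5 + 8×6 + 9×2 + 8×3 + 11×6 = 220
Omar: 8×5 + 8×6 + 8×3 + 9×6 + 8×6 + 11×5 = 269
Maya: 8×1 + 8×2 + 8×5 + 9×5 + 8×2 + 11×1 = 136
Quinn: 8×2 + 8×1 + 8×4 + 9×4 + 8×1 + 11×4 = 144

Omar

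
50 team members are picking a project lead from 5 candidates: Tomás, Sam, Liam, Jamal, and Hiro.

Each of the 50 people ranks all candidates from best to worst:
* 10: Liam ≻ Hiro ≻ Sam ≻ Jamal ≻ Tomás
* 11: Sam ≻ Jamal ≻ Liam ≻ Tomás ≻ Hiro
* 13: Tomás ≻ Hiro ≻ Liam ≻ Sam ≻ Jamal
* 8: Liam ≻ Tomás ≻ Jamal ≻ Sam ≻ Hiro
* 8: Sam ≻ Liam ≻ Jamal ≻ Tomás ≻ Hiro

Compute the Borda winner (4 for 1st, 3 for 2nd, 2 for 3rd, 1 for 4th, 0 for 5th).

Tomás: 10×0 + 11×1 + 13×4 + 8×3 + 8×1 = 95
Sam: 10×2 + 11×4 + 13×1 + 8×1 + 8×4 = 117
Liam: 10×4 + 11×2 + 13×2 + 8×4 + 8×3 = 144
Jamal: 10×1 + 11×3 + 13×0 + 8×2 + 8×2 = 75
Hiro: 10×3 + 11×0 + 13×3 + 8×0 + 8×0 = 69

Liam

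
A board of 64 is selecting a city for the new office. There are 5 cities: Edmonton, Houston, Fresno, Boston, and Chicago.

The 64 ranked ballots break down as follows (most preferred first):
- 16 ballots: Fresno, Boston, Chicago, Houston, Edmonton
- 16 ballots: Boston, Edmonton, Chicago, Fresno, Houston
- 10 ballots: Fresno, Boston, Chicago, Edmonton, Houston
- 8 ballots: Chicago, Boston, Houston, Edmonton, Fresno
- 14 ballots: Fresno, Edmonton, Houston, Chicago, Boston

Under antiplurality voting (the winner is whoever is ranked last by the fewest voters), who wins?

Chicago

Last-place votes: Edmonton 16, Houston 26, Fresno 8, Boston 14, Chicago 0.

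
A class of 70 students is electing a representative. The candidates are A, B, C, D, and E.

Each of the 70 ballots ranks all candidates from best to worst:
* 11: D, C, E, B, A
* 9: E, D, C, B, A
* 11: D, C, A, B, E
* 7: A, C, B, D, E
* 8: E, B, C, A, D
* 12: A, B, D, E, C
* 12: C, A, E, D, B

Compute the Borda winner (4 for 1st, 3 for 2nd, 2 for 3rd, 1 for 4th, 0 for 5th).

A: 11×0 + 9×0 + 11×2 + 7×4 + 8×1 + 12×4 + 12×3 = 142
B: 11×1 + 9×1 + 11×1 + 7×2 + 8×3 + 12×3 + 12×0 = 105
C: 11×3 + 9×2 + 11×3 + 7×3 + 8×2 + 12×0 + 12×4 = 169
D: 11×4 + 9×3 + 11×4 + 7×1 + 8×0 + 12×2 + 12×1 = 158
E: 11×2 + 9×4 + 11×0 + 7×0 + 8×4 + 12×1 + 12×2 = 126

C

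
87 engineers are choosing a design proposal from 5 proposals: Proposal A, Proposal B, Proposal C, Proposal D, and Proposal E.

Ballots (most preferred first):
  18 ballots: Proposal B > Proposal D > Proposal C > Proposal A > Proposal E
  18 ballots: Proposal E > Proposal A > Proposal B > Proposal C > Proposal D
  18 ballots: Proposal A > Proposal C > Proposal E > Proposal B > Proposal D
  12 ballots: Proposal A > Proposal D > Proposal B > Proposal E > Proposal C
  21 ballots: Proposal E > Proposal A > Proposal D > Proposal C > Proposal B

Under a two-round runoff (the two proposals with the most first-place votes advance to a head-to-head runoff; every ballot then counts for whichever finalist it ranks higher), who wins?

Proposal A

Round 1 first-place votes: Proposal A 30, Proposal B 18, Proposal C 0, Proposal D 0, Proposal E 39. Proposal E and Proposal A advance.
Runoff: Proposal E is ranked above Proposal A on 39 ballots, Proposal A above Proposal E on 48.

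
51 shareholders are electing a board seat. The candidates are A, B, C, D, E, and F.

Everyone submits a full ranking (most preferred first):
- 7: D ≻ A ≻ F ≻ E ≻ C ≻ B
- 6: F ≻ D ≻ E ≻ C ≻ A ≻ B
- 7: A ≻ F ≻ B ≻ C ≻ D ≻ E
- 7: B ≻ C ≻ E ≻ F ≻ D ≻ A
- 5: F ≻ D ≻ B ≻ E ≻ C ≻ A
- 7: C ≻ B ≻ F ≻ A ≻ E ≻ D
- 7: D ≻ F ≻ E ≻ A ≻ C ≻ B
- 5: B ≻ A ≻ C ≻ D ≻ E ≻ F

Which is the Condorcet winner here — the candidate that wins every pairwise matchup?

F

F vs A: 32–19
F vs B: 32–19
F vs C: 32–19
F vs D: 32–19
F vs E: 39–12
F beats every other candidate.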